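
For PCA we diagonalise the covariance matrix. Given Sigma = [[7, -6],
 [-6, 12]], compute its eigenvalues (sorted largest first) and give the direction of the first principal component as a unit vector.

Step 1 — characteristic polynomial of 2×2 Sigma:
  det(Sigma - λI) = λ² - trace · λ + det = 0.
  trace = 7 + 12 = 19, det = 7·12 - (-6)² = 48.
Step 2 — discriminant:
  Δ = trace² - 4·det = 361 - 192 = 169.
Step 3 — eigenvalues:
  λ = (trace ± √Δ)/2 = (19 ± 13)/2,
  λ_1 = 16,  λ_2 = 3.

Step 4 — unit eigenvector for λ_1: solve (Sigma - λ_1 I)v = 0. First row:
  (7 - 16)·v_x + (-6)·v_y = 0, i.e. (-9)·v_x + (-6)·v_y = 0,
  so v ∝ (b, λ_1 - a) = (-6, 9); multiply by -1 so the first entry is positive: u = (6, -9).
  ||u|| = √((6)² + (-9)²) = √(117) ≈ 10.8167,
  v_1 = u/||u|| ≈ (0.5547, -0.8321) (||v_1|| = 1).

λ_1 = 16,  λ_2 = 3;  v_1 ≈ (0.5547, -0.8321)


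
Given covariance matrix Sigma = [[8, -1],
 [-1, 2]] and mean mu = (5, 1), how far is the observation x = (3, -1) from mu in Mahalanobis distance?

Step 1 — centre the observation: (x - mu) = (-2, -2).

Step 2 — invert Sigma. det(Sigma) = 8·2 - (-1)² = 15.
  Sigma^{-1} = (1/det) · [[d, -b], [-b, a]] = [[0.1333, 0.0667],
 [0.0667, 0.5333]].

Step 3 — form the quadratic (x - mu)^T · Sigma^{-1} · (x - mu):
  Sigma^{-1} · (x - mu) = (-0.4, -1.2).
  (x - mu)^T · [Sigma^{-1} · (x - mu)] = (-2)·(-0.4) + (-2)·(-1.2) = 3.2.

Step 4 — take square root: d = √(3.2) ≈ 1.7889.

d(x, mu) = √(3.2) ≈ 1.7889


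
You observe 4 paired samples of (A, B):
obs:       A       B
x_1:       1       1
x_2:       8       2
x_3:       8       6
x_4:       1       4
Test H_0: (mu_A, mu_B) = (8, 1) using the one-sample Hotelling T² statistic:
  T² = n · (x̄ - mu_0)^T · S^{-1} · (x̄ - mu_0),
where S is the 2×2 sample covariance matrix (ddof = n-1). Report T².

Step 1 — sample mean vector:
  mean(A) = (1 + 8 + 8 + 1) / 4 = 18/4 = 4.5
  mean(B) = (1 + 2 + 6 + 4) / 4 = 13/4 = 3.25
  x̄ = (4.5, 3.25),  deviation x̄ - mu_0 = (4.5, 3.25) - (8, 1) = (-3.5, 2.25).

Step 2 — sample covariance matrix, S[i,j] = (1/(n-1)) · Σ_k (x_{k,i} - mean_i) · (x_{k,j} - mean_j), divisor n-1 = 3:
  S[A,A] = ((-3.5)·(-3.5) + (3.5)·(3.5) + (3.5)·(3.5) + (-3.5)·(-3.5)) / 3 = 49/3 = 16.3333
  S[A,B] = ((-3.5)·(-2.25) + (3.5)·(-1.25) + (3.5)·(2.75) + (-3.5)·(0.75)) / 3 = 10.5/3 = 3.5
  S[B,B] = ((-2.25)·(-2.25) + (-1.25)·(-1.25) + (2.75)·(2.75) + (0.75)·(0.75)) / 3 = 14.75/3 = 4.9167
  S = [[16.3333, 3.5],
 [3.5, 4.9167]].

Step 3 — invert S. det(S) = 16.3333·4.9167 - (3.5)² = 68.0556.
  S^{-1} = (1/det) · [[d, -b], [-b, a]] = [[0.0722, -0.0514],
 [-0.0514, 0.24]].

Step 4 — quadratic form (x̄ - mu_0)^T · S^{-1} · (x̄ - mu_0):
  S^{-1} · (x̄ - mu_0) = (-0.3686, 0.72),
  (x̄ - mu_0)^T · [...] = (-3.5)·(-0.3686) + (2.25)·(0.72) = 2.91.

Step 5 — scale by n: T² = 4 · 2.91 = 11.64.

T² ≈ 11.64


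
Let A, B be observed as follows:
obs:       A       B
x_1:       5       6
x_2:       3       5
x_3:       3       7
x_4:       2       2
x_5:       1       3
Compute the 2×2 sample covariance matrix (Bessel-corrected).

Step 1 — column means:
  mean(A) = (5 + 3 + 3 + 2 + 1) / 5 = 14/5 = 2.8
  mean(B) = (6 + 5 + 7 + 2 + 3) / 5 = 23/5 = 4.6

Step 2 — sample covariance S[i,j] = (1/(n-1)) · Σ_k (x_{k,i} - mean_i) · (x_{k,j} - mean_j), with n-1 = 4.
  S[A,A] = ((2.2)·(2.2) + (0.2)·(0.2) + (0.2)·(0.2) + (-0.8)·(-0.8) + (-1.8)·(-1.8)) / 4 = 8.8/4 = 2.2
  S[A,B] = ((2.2)·(1.4) + (0.2)·(0.4) + (0.2)·(2.4) + (-0.8)·(-2.6) + (-1.8)·(-1.6)) / 4 = 8.6/4 = 2.15
  S[B,B] = ((1.4)·(1.4) + (0.4)·(0.4) + (2.4)·(2.4) + (-2.6)·(-2.6) + (-1.6)·(-1.6)) / 4 = 17.2/4 = 4.3

S is symmetric (S[j,i] = S[i,j]). Assembling:

S = [[2.2, 2.15],
 [2.15, 4.3]]


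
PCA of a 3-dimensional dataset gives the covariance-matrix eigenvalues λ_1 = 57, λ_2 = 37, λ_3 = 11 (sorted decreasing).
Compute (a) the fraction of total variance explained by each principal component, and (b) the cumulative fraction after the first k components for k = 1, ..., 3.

Step 1 — total variance = trace(Sigma) = Σ λ_i = 57 + 37 + 11 = 105.

Step 2 — fraction explained by component i = λ_i / Σ λ:
  PC1: 57/105 = 0.5429
  PC2: 37/105 = 0.3524
  PC3: 11/105 = 0.1048

Step 3 — cumulative fraction after k components = (λ_1 + ... + λ_k) / Σ λ:
  k = 1: 57/105 = 0.5429
  k = 2: (57 + 37)/105 = 94/105 = 0.8952
  k = 3: (57 + 37 + 11)/105 = 105/105 = 1

Summary (fraction, with percent):

explained: PC1 0.5429 (54.29%), PC2 0.3524 (35.24%), PC3 0.1048 (10.48%);  cumulative: 0.5429, 0.8952, 1


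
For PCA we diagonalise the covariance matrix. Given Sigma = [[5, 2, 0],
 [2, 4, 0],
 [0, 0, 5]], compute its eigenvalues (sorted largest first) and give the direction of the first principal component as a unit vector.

Step 1 — characteristic polynomial p(λ) = det(λI - Sigma) = λ³ - tr·λ² + c_1·λ - det, where tr = trace, c_1 = sum of the principal 2×2 minors, det = det(Sigma):
  tr = 5 + 4 + 5 = 14,
  c_1 = (5·4 - (2)²) + (5·5 - (0)²) + (4·5 - (0)²) = 16 + 25 + 20 = 61,
  det = 5·(4·5 - (0)²) - (2)·((2)·5 - (0)·(0)) + (0)·((2)·(0) - 4·(0)) = 5·(20) - (2)·(10) + (0)·(0) = 80.
  So p(λ) = λ³ - 14λ² + 61λ - 80.
Step 2 — look for an integer root (rational root theorem: any rational root is an integer divisor of 80). Testing λ = 5:
  p(5) = 125 - 350 + 305 - 80 = 0  ✓
  Dividing out (λ - 5): p(λ) = (λ - 5)(λ² - 9λ + 16).
Step 3 — remaining eigenvalues from the quadratic λ² - 9λ + 16 = 0:
  Δ = 9² - 4·16 = 81 - 64 = 17,  λ = (9 ± √17)/2 = (9 ± 4.1231)/2 ≈ 6.5616 or 2.4384.
  Sorted: λ_1 = 6.5616,  λ_2 = 5,  λ_3 = 2.4384  (check: sum = 14 = tr ✓).

Step 4 — unit eigenvector for λ_1 ≈ 6.5616: v spans the null space of (Sigma - λ_1 I), whose rows are
  r_1 = (-1.5616, 2, 0),  r_2 = (2, -2.5616, 0),  r_3 = (0, 0, -1.5616).
  v is orthogonal to every row, so take v ∝ r_1 × r_3 = ((2)·(-1.5616) - (0)·(0), (0)·(0) - (-1.5616)·(-1.5616), (-1.5616)·(0) - (2)·(0)) ≈ (-3.1231, -2.4384, 0).
  Rescale (multiply by -1 so the first nonzero entry is positive): u = (3.1231, 2.4384, 0).
  ||u|| = √((3.1231)² + (2.4384)² + (0)²) = √(15.6998) ≈ 3.9623,  v_1 = u/||u|| ≈ (0.7882, 0.6154, 0) (||v_1|| = 1).

λ_1 = 6.5616,  λ_2 = 5,  λ_3 = 2.4384;  v_1 ≈ (0.7882, 0.6154, 0)


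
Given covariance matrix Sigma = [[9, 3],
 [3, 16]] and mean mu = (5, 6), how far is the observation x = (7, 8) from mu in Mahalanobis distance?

Step 1 — centre the observation: (x - mu) = (2, 2).

Step 2 — invert Sigma. det(Sigma) = 9·16 - (3)² = 135.
  Sigma^{-1} = (1/det) · [[d, -b], [-b, a]] = [[0.1185, -0.0222],
 [-0.0222, 0.0667]].

Step 3 — form the quadratic (x - mu)^T · Sigma^{-1} · (x - mu):
  Sigma^{-1} · (x - mu) = (0.1926, 0.0889).
  (x - mu)^T · [Sigma^{-1} · (x - mu)] = (2)·(0.1926) + (2)·(0.0889) = 0.563.

Step 4 — take square root: d = √(0.563) ≈ 0.7503.

d(x, mu) = √(0.563) ≈ 0.7503


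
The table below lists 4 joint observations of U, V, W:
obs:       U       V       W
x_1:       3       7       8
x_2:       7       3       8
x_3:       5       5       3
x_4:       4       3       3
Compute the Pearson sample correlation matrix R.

Step 1 — column means:
  mean(U) = (3 + 7 + 5 + 4) / 4 = 19/4 = 4.75
  mean(V) = (7 + 3 + 5 + 3) / 4 = 18/4 = 4.5
  mean(W) = (8 + 8 + 3 + 3) / 4 = 22/4 = 5.5

Step 2 — sample variances and covariances s[i,j] = (1/(n-1)) · Σ_k (x_{k,i} - mean_i) · (x_{k,j} - mean_j), with n-1 = 3:
  s[U,U] = ((-1.75)·(-1.75) + (2.25)·(2.25) + (0.25)·(0.25) + (-0.75)·(-0.75)) / 3 = 8.75/3 = 2.9167
  s[U,V] = ((-1.75)·(2.5) + (2.25)·(-1.5) + (0.25)·(0.5) + (-0.75)·(-1.5)) / 3 = -6.5/3 = -2.1667
  s[U,W] = ((-1.75)·(2.5) + (2.25)·(2.5) + (0.25)·(-2.5) + (-0.75)·(-2.5)) / 3 = 2.5/3 = 0.8333
  s[V,V] = ((2.5)·(2.5) + (-1.5)·(-1.5) + (0.5)·(0.5) + (-1.5)·(-1.5)) / 3 = 11/3 = 3.6667
  s[V,W] = ((2.5)·(2.5) + (-1.5)·(2.5) + (0.5)·(-2.5) + (-1.5)·(-2.5)) / 3 = 5/3 = 1.6667
  s[W,W] = ((2.5)·(2.5) + (2.5)·(2.5) + (-2.5)·(-2.5) + (-2.5)·(-2.5)) / 3 = 25/3 = 8.3333
  Sample standard deviations s_i = √(s[i,i]):
  s(U) = √(2.9167) = 1.7078
  s(V) = √(3.6667) = 1.9149
  s(W) = √(8.3333) = 2.8868

Step 3 — r_{ij} = s_{ij} / (s_i · s_j):
  r[U,U] = 1 (diagonal).
  r[U,V] = -2.1667 / (1.7078 · 1.9149) = -2.1667 / 3.2702 = -0.6625
  r[U,W] = 0.8333 / (1.7078 · 2.8868) = 0.8333 / 4.9301 = 0.169
  r[V,V] = 1 (diagonal).
  r[V,W] = 1.6667 / (1.9149 · 2.8868) = 1.6667 / 5.5277 = 0.3015
  r[W,W] = 1 (diagonal).

R is symmetric with unit diagonal. Assembling:

R = [[1, -0.6625, 0.169],
 [-0.6625, 1, 0.3015],
 [0.169, 0.3015, 1]]


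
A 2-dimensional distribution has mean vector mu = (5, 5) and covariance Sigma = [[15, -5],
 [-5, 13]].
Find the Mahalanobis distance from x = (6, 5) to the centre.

Step 1 — centre the observation: (x - mu) = (1, 0).

Step 2 — invert Sigma. det(Sigma) = 15·13 - (-5)² = 170.
  Sigma^{-1} = (1/det) · [[d, -b], [-b, a]] = [[0.0765, 0.0294],
 [0.0294, 0.0882]].

Step 3 — form the quadratic (x - mu)^T · Sigma^{-1} · (x - mu):
  Sigma^{-1} · (x - mu) = (0.0765, 0.0294).
  (x - mu)^T · [Sigma^{-1} · (x - mu)] = (1)·(0.0765) + (0)·(0.0294) = 0.0765.

Step 4 — take square root: d = √(0.0765) ≈ 0.2765.

d(x, mu) = √(0.0765) ≈ 0.2765


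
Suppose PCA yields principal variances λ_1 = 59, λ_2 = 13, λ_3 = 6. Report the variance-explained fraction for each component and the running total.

Step 1 — total variance = trace(Sigma) = Σ λ_i = 59 + 13 + 6 = 78.

Step 2 — fraction explained by component i = λ_i / Σ λ:
  PC1: 59/78 = 0.7564
  PC2: 13/78 = 0.1667
  PC3: 6/78 = 0.0769

Step 3 — cumulative fraction after k components = (λ_1 + ... + λ_k) / Σ λ:
  k = 1: 59/78 = 0.7564
  k = 2: (59 + 13)/78 = 72/78 = 0.9231
  k = 3: (59 + 13 + 6)/78 = 78/78 = 1

Summary (fraction, with percent):

explained: PC1 0.7564 (75.64%), PC2 0.1667 (16.67%), PC3 0.0769 (7.69%);  cumulative: 0.7564, 0.9231, 1


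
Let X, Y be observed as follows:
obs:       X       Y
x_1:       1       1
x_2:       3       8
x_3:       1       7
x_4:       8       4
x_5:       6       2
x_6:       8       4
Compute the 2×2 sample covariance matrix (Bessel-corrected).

Step 1 — column means:
  mean(X) = (1 + 3 + 1 + 8 + 6 + 8) / 6 = 27/6 = 4.5
  mean(Y) = (1 + 8 + 7 + 4 + 2 + 4) / 6 = 26/6 = 4.3333

Step 2 — sample covariance S[i,j] = (1/(n-1)) · Σ_k (x_{k,i} - mean_i) · (x_{k,j} - mean_j), with n-1 = 5.
  S[X,X] = ((-3.5)·(-3.5) + (-1.5)·(-1.5) + (-3.5)·(-3.5) + (3.5)·(3.5) + (1.5)·(1.5) + (3.5)·(3.5)) / 5 = 53.5/5 = 10.7
  S[X,Y] = ((-3.5)·(-3.3333) + (-1.5)·(3.6667) + (-3.5)·(2.6667) + (3.5)·(-0.3333) + (1.5)·(-2.3333) + (3.5)·(-0.3333)) / 5 = -9/5 = -1.8
  S[Y,Y] = ((-3.3333)·(-3.3333) + (3.6667)·(3.6667) + (2.6667)·(2.6667) + (-0.3333)·(-0.3333) + (-2.3333)·(-2.3333) + (-0.3333)·(-0.3333)) / 5 = 37.3333/5 = 7.4667

S is symmetric (S[j,i] = S[i,j]). Assembling:

S = [[10.7, -1.8],
 [-1.8, 7.4667]]


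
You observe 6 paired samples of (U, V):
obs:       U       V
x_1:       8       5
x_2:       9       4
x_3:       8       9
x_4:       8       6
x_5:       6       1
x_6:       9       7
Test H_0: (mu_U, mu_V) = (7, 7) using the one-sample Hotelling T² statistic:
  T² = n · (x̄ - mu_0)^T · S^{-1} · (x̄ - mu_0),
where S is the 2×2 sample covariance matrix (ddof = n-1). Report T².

Step 1 — sample mean vector:
  mean(U) = (8 + 9 + 8 + 8 + 6 + 9) / 6 = 48/6 = 8
  mean(V) = (5 + 4 + 9 + 6 + 1 + 7) / 6 = 32/6 = 5.3333
  x̄ = (8, 5.3333),  deviation x̄ - mu_0 = (8, 5.3333) - (7, 7) = (1, -1.6667).

Step 2 — sample covariance matrix, S[i,j] = (1/(n-1)) · Σ_k (x_{k,i} - mean_i) · (x_{k,j} - mean_j), divisor n-1 = 5:
  S[U,U] = ((0)·(0) + (1)·(1) + (0)·(0) + (0)·(0) + (-2)·(-2) + (1)·(1)) / 5 = 6/5 = 1.2
  S[U,V] = ((0)·(-0.3333) + (1)·(-1.3333) + (0)·(3.6667) + (0)·(0.6667) + (-2)·(-4.3333) + (1)·(1.6667)) / 5 = 9/5 = 1.8
  S[V,V] = ((-0.3333)·(-0.3333) + (-1.3333)·(-1.3333) + (3.6667)·(3.6667) + (0.6667)·(0.6667) + (-4.3333)·(-4.3333) + (1.6667)·(1.6667)) / 5 = 37.3333/5 = 7.4667
  S = [[1.2, 1.8],
 [1.8, 7.4667]].

Step 3 — invert S. det(S) = 1.2·7.4667 - (1.8)² = 5.72.
  S^{-1} = (1/det) · [[d, -b], [-b, a]] = [[1.3054, -0.3147],
 [-0.3147, 0.2098]].

Step 4 — quadratic form (x̄ - mu_0)^T · S^{-1} · (x̄ - mu_0):
  S^{-1} · (x̄ - mu_0) = (1.8298, -0.6643),
  (x̄ - mu_0)^T · [...] = (1)·(1.8298) + (-1.6667)·(-0.6643) = 2.9371.

Step 5 — scale by n: T² = 6 · 2.9371 = 17.6224.

T² ≈ 17.6224


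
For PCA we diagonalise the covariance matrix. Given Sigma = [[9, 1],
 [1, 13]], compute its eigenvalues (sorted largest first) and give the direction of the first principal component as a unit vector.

Step 1 — characteristic polynomial of 2×2 Sigma:
  det(Sigma - λI) = λ² - trace · λ + det = 0.
  trace = 9 + 13 = 22, det = 9·13 - (1)² = 116.
Step 2 — discriminant:
  Δ = trace² - 4·det = 484 - 464 = 20.
Step 3 — eigenvalues:
  λ = (trace ± √Δ)/2 = (22 ± 4.4721)/2,
  λ_1 = 13.2361,  λ_2 = 8.7639.

Step 4 — unit eigenvector for λ_1: solve (Sigma - λ_1 I)v = 0. First row:
  (9 - 13.2361)·v_x + (1)·v_y = 0, i.e. (-4.2361)·v_x + (1)·v_y = 0,
  so v ∝ (b, λ_1 - a) = (1, 4.2361) = u.
  ||u|| = √((1)² + (4.2361)²) = √(18.9443) ≈ 4.3525,
  v_1 = u/||u|| ≈ (0.2298, 0.9732) (||v_1|| = 1).

λ_1 = 13.2361,  λ_2 = 8.7639;  v_1 ≈ (0.2298, 0.9732)


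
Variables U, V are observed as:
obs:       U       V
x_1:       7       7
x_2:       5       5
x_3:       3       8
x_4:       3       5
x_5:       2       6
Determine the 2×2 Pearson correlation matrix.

Step 1 — column means:
  mean(U) = (7 + 5 + 3 + 3 + 2) / 5 = 20/5 = 4
  mean(V) = (7 + 5 + 8 + 5 + 6) / 5 = 31/5 = 6.2

Step 2 — sample variances and covariances s[i,j] = (1/(n-1)) · Σ_k (x_{k,i} - mean_i) · (x_{k,j} - mean_j), with n-1 = 4:
  s[U,U] = ((3)·(3) + (1)·(1) + (-1)·(-1) + (-1)·(-1) + (-2)·(-2)) / 4 = 16/4 = 4
  s[U,V] = ((3)·(0.8) + (1)·(-1.2) + (-1)·(1.8) + (-1)·(-1.2) + (-2)·(-0.2)) / 4 = 1/4 = 0.25
  s[V,V] = ((0.8)·(0.8) + (-1.2)·(-1.2) + (1.8)·(1.8) + (-1.2)·(-1.2) + (-0.2)·(-0.2)) / 4 = 6.8/4 = 1.7
  Sample standard deviations s_i = √(s[i,i]):
  s(U) = √(4) = 2
  s(V) = √(1.7) = 1.3038

Step 3 — r_{ij} = s_{ij} / (s_i · s_j):
  r[U,U] = 1 (diagonal).
  r[U,V] = 0.25 / (2 · 1.3038) = 0.25 / 2.6077 = 0.0959
  r[V,V] = 1 (diagonal).

R is symmetric with unit diagonal. Assembling:

R = [[1, 0.0959],
 [0.0959, 1]]


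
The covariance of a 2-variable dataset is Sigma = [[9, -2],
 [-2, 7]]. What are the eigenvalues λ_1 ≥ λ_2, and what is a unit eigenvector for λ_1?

Step 1 — characteristic polynomial of 2×2 Sigma:
  det(Sigma - λI) = λ² - trace · λ + det = 0.
  trace = 9 + 7 = 16, det = 9·7 - (-2)² = 59.
Step 2 — discriminant:
  Δ = trace² - 4·det = 256 - 236 = 20.
Step 3 — eigenvalues:
  λ = (trace ± √Δ)/2 = (16 ± 4.4721)/2,
  λ_1 = 10.2361,  λ_2 = 5.7639.

Step 4 — unit eigenvector for λ_1: solve (Sigma - λ_1 I)v = 0. First row:
  (9 - 10.2361)·v_x + (-2)·v_y = 0, i.e. (-1.2361)·v_x + (-2)·v_y = 0,
  so v ∝ (b, λ_1 - a) = (-2, 1.2361); multiply by -1 so the first entry is positive: u = (2, -1.2361).
  ||u|| = √((2)² + (-1.2361)²) = √(5.5279) ≈ 2.3511,
  v_1 = u/||u|| ≈ (0.8507, -0.5257) (||v_1|| = 1).

λ_1 = 10.2361,  λ_2 = 5.7639;  v_1 ≈ (0.8507, -0.5257)


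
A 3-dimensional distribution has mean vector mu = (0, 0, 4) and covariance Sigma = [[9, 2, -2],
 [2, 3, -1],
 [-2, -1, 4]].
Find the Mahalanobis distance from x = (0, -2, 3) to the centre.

Step 1 — centre the observation: (x - mu) = (0, -2, -1).

Step 2 — invert Sigma (cofactor / det for 3×3, or solve directly):
  Sigma^{-1} = [[0.1392, -0.0759, 0.0506],
 [-0.0759, 0.4051, 0.0633],
 [0.0506, 0.0633, 0.2911]].

Step 3 — form the quadratic (x - mu)^T · Sigma^{-1} · (x - mu):
  Sigma^{-1} · (x - mu) = (0.1013, -0.8734, -0.4177).
  (x - mu)^T · [Sigma^{-1} · (x - mu)] = (0)·(0.1013) + (-2)·(-0.8734) + (-1)·(-0.4177) = 2.1646.

Step 4 — take square root: d = √(2.1646) ≈ 1.4712.

d(x, mu) = √(2.1646) ≈ 1.4712


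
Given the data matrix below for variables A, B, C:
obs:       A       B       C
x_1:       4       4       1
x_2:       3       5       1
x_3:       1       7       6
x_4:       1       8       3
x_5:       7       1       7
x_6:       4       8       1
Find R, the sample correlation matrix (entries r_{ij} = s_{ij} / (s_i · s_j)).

Step 1 — column means:
  mean(A) = (4 + 3 + 1 + 1 + 7 + 4) / 6 = 20/6 = 3.3333
  mean(B) = (4 + 5 + 7 + 8 + 1 + 8) / 6 = 33/6 = 5.5
  mean(C) = (1 + 1 + 6 + 3 + 7 + 1) / 6 = 19/6 = 3.1667

Step 2 — sample variances and covariances s[i,j] = (1/(n-1)) · Σ_k (x_{k,i} - mean_i) · (x_{k,j} - mean_j), with n-1 = 5:
  s[A,A] = ((0.6667)·(0.6667) + (-0.3333)·(-0.3333) + (-2.3333)·(-2.3333) + (-2.3333)·(-2.3333) + (3.6667)·(3.6667) + (0.6667)·(0.6667)) / 5 = 25.3333/5 = 5.0667
  s[A,B] = ((0.6667)·(-1.5) + (-0.3333)·(-0.5) + (-2.3333)·(1.5) + (-2.3333)·(2.5) + (3.6667)·(-4.5) + (0.6667)·(2.5)) / 5 = -25/5 = -5
  s[A,C] = ((0.6667)·(-2.1667) + (-0.3333)·(-2.1667) + (-2.3333)·(2.8333) + (-2.3333)·(-0.1667) + (3.6667)·(3.8333) + (0.6667)·(-2.1667)) / 5 = 5.6667/5 = 1.1333
  s[B,B] = ((-1.5)·(-1.5) + (-0.5)·(-0.5) + (1.5)·(1.5) + (2.5)·(2.5) + (-4.5)·(-4.5) + (2.5)·(2.5)) / 5 = 37.5/5 = 7.5
  s[B,C] = ((-1.5)·(-2.1667) + (-0.5)·(-2.1667) + (1.5)·(2.8333) + (2.5)·(-0.1667) + (-4.5)·(3.8333) + (2.5)·(-2.1667)) / 5 = -14.5/5 = -2.9
  s[C,C] = ((-2.1667)·(-2.1667) + (-2.1667)·(-2.1667) + (2.8333)·(2.8333) + (-0.1667)·(-0.1667) + (3.8333)·(3.8333) + (-2.1667)·(-2.1667)) / 5 = 36.8333/5 = 7.3667
  Sample standard deviations s_i = √(s[i,i]):
  s(A) = √(5.0667) = 2.2509
  s(B) = √(7.5) = 2.7386
  s(C) = √(7.3667) = 2.7142

Step 3 — r_{ij} = s_{ij} / (s_i · s_j):
  r[A,A] = 1 (diagonal).
  r[A,B] = -5 / (2.2509 · 2.7386) = -5 / 6.1644 = -0.8111
  r[A,C] = 1.1333 / (2.2509 · 2.7142) = 1.1333 / 6.1094 = 0.1855
  r[B,B] = 1 (diagonal).
  r[B,C] = -2.9 / (2.7386 · 2.7142) = -2.9 / 7.433 = -0.3902
  r[C,C] = 1 (diagonal).

R is symmetric with unit diagonal. Assembling:

R = [[1, -0.8111, 0.1855],
 [-0.8111, 1, -0.3902],
 [0.1855, -0.3902, 1]]


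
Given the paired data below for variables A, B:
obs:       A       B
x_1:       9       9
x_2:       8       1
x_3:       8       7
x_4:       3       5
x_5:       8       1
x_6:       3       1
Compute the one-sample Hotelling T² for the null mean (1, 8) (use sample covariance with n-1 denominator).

Step 1 — sample mean vector:
  mean(A) = (9 + 8 + 8 + 3 + 8 + 3) / 6 = 39/6 = 6.5
  mean(B) = (9 + 1 + 7 + 5 + 1 + 1) / 6 = 24/6 = 4
  x̄ = (6.5, 4),  deviation x̄ - mu_0 = (6.5, 4) - (1, 8) = (5.5, -4).

Step 2 — sample covariance matrix, S[i,j] = (1/(n-1)) · Σ_k (x_{k,i} - mean_i) · (x_{k,j} - mean_j), divisor n-1 = 5:
  S[A,A] = ((2.5)·(2.5) + (1.5)·(1.5) + (1.5)·(1.5) + (-3.5)·(-3.5) + (1.5)·(1.5) + (-3.5)·(-3.5)) / 5 = 37.5/5 = 7.5
  S[A,B] = ((2.5)·(5) + (1.5)·(-3) + (1.5)·(3) + (-3.5)·(1) + (1.5)·(-3) + (-3.5)·(-3)) / 5 = 15/5 = 3
  S[B,B] = ((5)·(5) + (-3)·(-3) + (3)·(3) + (1)·(1) + (-3)·(-3) + (-3)·(-3)) / 5 = 62/5 = 12.4
  S = [[7.5, 3],
 [3, 12.4]].

Step 3 — invert S. det(S) = 7.5·12.4 - (3)² = 84.
  S^{-1} = (1/det) · [[d, -b], [-b, a]] = [[0.1476, -0.0357],
 [-0.0357, 0.0893]].

Step 4 — quadratic form (x̄ - mu_0)^T · S^{-1} · (x̄ - mu_0):
  S^{-1} · (x̄ - mu_0) = (0.9548, -0.5536),
  (x̄ - mu_0)^T · [...] = (5.5)·(0.9548) + (-4)·(-0.5536) = 7.4655.

Step 5 — scale by n: T² = 6 · 7.4655 = 44.7929.

T² ≈ 44.7929


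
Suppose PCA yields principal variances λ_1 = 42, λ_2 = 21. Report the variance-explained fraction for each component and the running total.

Step 1 — total variance = trace(Sigma) = Σ λ_i = 42 + 21 = 63.

Step 2 — fraction explained by component i = λ_i / Σ λ:
  PC1: 42/63 = 0.6667
  PC2: 21/63 = 0.3333

Step 3 — cumulative fraction after k components = (λ_1 + ... + λ_k) / Σ λ:
  k = 1: 42/63 = 0.6667
  k = 2: (42 + 21)/63 = 63/63 = 1

Summary (fraction, with percent):

explained: PC1 0.6667 (66.67%), PC2 0.3333 (33.33%);  cumulative: 0.6667, 1


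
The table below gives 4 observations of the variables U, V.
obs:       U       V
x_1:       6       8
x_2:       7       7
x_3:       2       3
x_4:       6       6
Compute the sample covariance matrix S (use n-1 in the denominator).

Step 1 — column means:
  mean(U) = (6 + 7 + 2 + 6) / 4 = 21/4 = 5.25
  mean(V) = (8 + 7 + 3 + 6) / 4 = 24/4 = 6

Step 2 — sample covariance S[i,j] = (1/(n-1)) · Σ_k (x_{k,i} - mean_i) · (x_{k,j} - mean_j), with n-1 = 3.
  S[U,U] = ((0.75)·(0.75) + (1.75)·(1.75) + (-3.25)·(-3.25) + (0.75)·(0.75)) / 3 = 14.75/3 = 4.9167
  S[U,V] = ((0.75)·(2) + (1.75)·(1) + (-3.25)·(-3) + (0.75)·(0)) / 3 = 13/3 = 4.3333
  S[V,V] = ((2)·(2) + (1)·(1) + (-3)·(-3) + (0)·(0)) / 3 = 14/3 = 4.6667

S is symmetric (S[j,i] = S[i,j]). Assembling:

S = [[4.9167, 4.3333],
 [4.3333, 4.6667]]


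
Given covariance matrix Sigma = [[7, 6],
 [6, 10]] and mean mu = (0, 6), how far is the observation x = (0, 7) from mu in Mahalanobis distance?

Step 1 — centre the observation: (x - mu) = (0, 1).

Step 2 — invert Sigma. det(Sigma) = 7·10 - (6)² = 34.
  Sigma^{-1} = (1/det) · [[d, -b], [-b, a]] = [[0.2941, -0.1765],
 [-0.1765, 0.2059]].

Step 3 — form the quadratic (x - mu)^T · Sigma^{-1} · (x - mu):
  Sigma^{-1} · (x - mu) = (-0.1765, 0.2059).
  (x - mu)^T · [Sigma^{-1} · (x - mu)] = (0)·(-0.1765) + (1)·(0.2059) = 0.2059.

Step 4 — take square root: d = √(0.2059) ≈ 0.4537.

d(x, mu) = √(0.2059) ≈ 0.4537


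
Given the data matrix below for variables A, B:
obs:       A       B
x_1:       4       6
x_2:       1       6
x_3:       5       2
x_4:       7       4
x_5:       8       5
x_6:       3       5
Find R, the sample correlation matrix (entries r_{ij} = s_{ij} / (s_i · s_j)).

Step 1 — column means:
  mean(A) = (4 + 1 + 5 + 7 + 8 + 3) / 6 = 28/6 = 4.6667
  mean(B) = (6 + 6 + 2 + 4 + 5 + 5) / 6 = 28/6 = 4.6667

Step 2 — sample variances and covariances s[i,j] = (1/(n-1)) · Σ_k (x_{k,i} - mean_i) · (x_{k,j} - mean_j), with n-1 = 5:
  s[A,A] = ((-0.6667)·(-0.6667) + (-3.6667)·(-3.6667) + (0.3333)·(0.3333) + (2.3333)·(2.3333) + (3.3333)·(3.3333) + (-1.6667)·(-1.6667)) / 5 = 33.3333/5 = 6.6667
  s[A,B] = ((-0.6667)·(1.3333) + (-3.6667)·(1.3333) + (0.3333)·(-2.6667) + (2.3333)·(-0.6667) + (3.3333)·(0.3333) + (-1.6667)·(0.3333)) / 5 = -7.6667/5 = -1.5333
  s[B,B] = ((1.3333)·(1.3333) + (1.3333)·(1.3333) + (-2.6667)·(-2.6667) + (-0.6667)·(-0.6667) + (0.3333)·(0.3333) + (0.3333)·(0.3333)) / 5 = 11.3333/5 = 2.2667
  Sample standard deviations s_i = √(s[i,i]):
  s(A) = √(6.6667) = 2.582
  s(B) = √(2.2667) = 1.5055

Step 3 — r_{ij} = s_{ij} / (s_i · s_j):
  r[A,A] = 1 (diagonal).
  r[A,B] = -1.5333 / (2.582 · 1.5055) = -1.5333 / 3.8873 = -0.3944
  r[B,B] = 1 (diagonal).

R is symmetric with unit diagonal. Assembling:

R = [[1, -0.3944],
 [-0.3944, 1]]


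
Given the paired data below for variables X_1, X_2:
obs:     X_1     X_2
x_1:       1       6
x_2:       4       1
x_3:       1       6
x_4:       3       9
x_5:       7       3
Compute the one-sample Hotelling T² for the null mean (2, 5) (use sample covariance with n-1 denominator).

Step 1 — sample mean vector:
  mean(X_1) = (1 + 4 + 1 + 3 + 7) / 5 = 16/5 = 3.2
  mean(X_2) = (6 + 1 + 6 + 9 + 3) / 5 = 25/5 = 5
  x̄ = (3.2, 5),  deviation x̄ - mu_0 = (3.2, 5) - (2, 5) = (1.2, 0).

Step 2 — sample covariance matrix, S[i,j] = (1/(n-1)) · Σ_k (x_{k,i} - mean_i) · (x_{k,j} - mean_j), divisor n-1 = 4:
  S[X_1,X_1] = ((-2.2)·(-2.2) + (0.8)·(0.8) + (-2.2)·(-2.2) + (-0.2)·(-0.2) + (3.8)·(3.8)) / 4 = 24.8/4 = 6.2
  S[X_1,X_2] = ((-2.2)·(1) + (0.8)·(-4) + (-2.2)·(1) + (-0.2)·(4) + (3.8)·(-2)) / 4 = -16/4 = -4
  S[X_2,X_2] = ((1)·(1) + (-4)·(-4) + (1)·(1) + (4)·(4) + (-2)·(-2)) / 4 = 38/4 = 9.5
  S = [[6.2, -4],
 [-4, 9.5]].

Step 3 — invert S. det(S) = 6.2·9.5 - (-4)² = 42.9.
  S^{-1} = (1/det) · [[d, -b], [-b, a]] = [[0.2214, 0.0932],
 [0.0932, 0.1445]].

Step 4 — quadratic form (x̄ - mu_0)^T · S^{-1} · (x̄ - mu_0):
  S^{-1} · (x̄ - mu_0) = (0.2657, 0.1119),
  (x̄ - mu_0)^T · [...] = (1.2)·(0.2657) + (0)·(0.1119) = 0.3189.

Step 5 — scale by n: T² = 5 · 0.3189 = 1.5944.

T² ≈ 1.5944


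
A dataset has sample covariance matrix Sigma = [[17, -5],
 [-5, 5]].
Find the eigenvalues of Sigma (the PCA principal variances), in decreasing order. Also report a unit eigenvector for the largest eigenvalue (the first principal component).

Step 1 — characteristic polynomial of 2×2 Sigma:
  det(Sigma - λI) = λ² - trace · λ + det = 0.
  trace = 17 + 5 = 22, det = 17·5 - (-5)² = 60.
Step 2 — discriminant:
  Δ = trace² - 4·det = 484 - 240 = 244.
Step 3 — eigenvalues:
  λ = (trace ± √Δ)/2 = (22 ± 15.6205)/2,
  λ_1 = 18.8102,  λ_2 = 3.1898.

Step 4 — unit eigenvector for λ_1: solve (Sigma - λ_1 I)v = 0. First row:
  (17 - 18.8102)·v_x + (-5)·v_y = 0, i.e. (-1.8102)·v_x + (-5)·v_y = 0,
  so v ∝ (b, λ_1 - a) = (-5, 1.8102); multiply by -1 so the first entry is positive: u = (5, -1.8102).
  ||u|| = √((5)² + (-1.8102)²) = √(28.277) ≈ 5.3176,
  v_1 = u/||u|| ≈ (0.9403, -0.3404) (||v_1|| = 1).

λ_1 = 18.8102,  λ_2 = 3.1898;  v_1 ≈ (0.9403, -0.3404)


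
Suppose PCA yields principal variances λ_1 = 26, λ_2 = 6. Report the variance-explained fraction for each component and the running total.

Step 1 — total variance = trace(Sigma) = Σ λ_i = 26 + 6 = 32.

Step 2 — fraction explained by component i = λ_i / Σ λ:
  PC1: 26/32 = 0.8125
  PC2: 6/32 = 0.1875

Step 3 — cumulative fraction after k components = (λ_1 + ... + λ_k) / Σ λ:
  k = 1: 26/32 = 0.8125
  k = 2: (26 + 6)/32 = 32/32 = 1

Summary (fraction, with percent):

explained: PC1 0.8125 (81.25%), PC2 0.1875 (18.75%);  cumulative: 0.8125, 1


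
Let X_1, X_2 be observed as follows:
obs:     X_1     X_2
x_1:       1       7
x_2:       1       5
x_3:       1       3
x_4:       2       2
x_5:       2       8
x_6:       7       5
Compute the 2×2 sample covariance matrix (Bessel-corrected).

Step 1 — column means:
  mean(X_1) = (1 + 1 + 1 + 2 + 2 + 7) / 6 = 14/6 = 2.3333
  mean(X_2) = (7 + 5 + 3 + 2 + 8 + 5) / 6 = 30/6 = 5

Step 2 — sample covariance S[i,j] = (1/(n-1)) · Σ_k (x_{k,i} - mean_i) · (x_{k,j} - mean_j), with n-1 = 5.
  S[X_1,X_1] = ((-1.3333)·(-1.3333) + (-1.3333)·(-1.3333) + (-1.3333)·(-1.3333) + (-0.3333)·(-0.3333) + (-0.3333)·(-0.3333) + (4.6667)·(4.6667)) / 5 = 27.3333/5 = 5.4667
  S[X_1,X_2] = ((-1.3333)·(2) + (-1.3333)·(0) + (-1.3333)·(-2) + (-0.3333)·(-3) + (-0.3333)·(3) + (4.6667)·(0)) / 5 = 0/5 = 0
  S[X_2,X_2] = ((2)·(2) + (0)·(0) + (-2)·(-2) + (-3)·(-3) + (3)·(3) + (0)·(0)) / 5 = 26/5 = 5.2

S is symmetric (S[j,i] = S[i,j]). Assembling:

S = [[5.4667, 0],
 [0, 5.2]]


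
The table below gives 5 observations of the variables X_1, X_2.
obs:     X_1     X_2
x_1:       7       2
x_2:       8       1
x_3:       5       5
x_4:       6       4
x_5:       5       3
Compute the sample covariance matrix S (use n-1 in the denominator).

Step 1 — column means:
  mean(X_1) = (7 + 8 + 5 + 6 + 5) / 5 = 31/5 = 6.2
  mean(X_2) = (2 + 1 + 5 + 4 + 3) / 5 = 15/5 = 3

Step 2 — sample covariance S[i,j] = (1/(n-1)) · Σ_k (x_{k,i} - mean_i) · (x_{k,j} - mean_j), with n-1 = 4.
  S[X_1,X_1] = ((0.8)·(0.8) + (1.8)·(1.8) + (-1.2)·(-1.2) + (-0.2)·(-0.2) + (-1.2)·(-1.2)) / 4 = 6.8/4 = 1.7
  S[X_1,X_2] = ((0.8)·(-1) + (1.8)·(-2) + (-1.2)·(2) + (-0.2)·(1) + (-1.2)·(0)) / 4 = -7/4 = -1.75
  S[X_2,X_2] = ((-1)·(-1) + (-2)·(-2) + (2)·(2) + (1)·(1) + (0)·(0)) / 4 = 10/4 = 2.5

S is symmetric (S[j,i] = S[i,j]). Assembling:

S = [[1.7, -1.75],
 [-1.75, 2.5]]


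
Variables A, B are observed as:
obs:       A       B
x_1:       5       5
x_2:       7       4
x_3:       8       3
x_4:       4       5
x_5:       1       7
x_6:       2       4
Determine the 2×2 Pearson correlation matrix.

Step 1 — column means:
  mean(A) = (5 + 7 + 8 + 4 + 1 + 2) / 6 = 27/6 = 4.5
  mean(B) = (5 + 4 + 3 + 5 + 7 + 4) / 6 = 28/6 = 4.6667

Step 2 — sample variances and covariances s[i,j] = (1/(n-1)) · Σ_k (x_{k,i} - mean_i) · (x_{k,j} - mean_j), with n-1 = 5:
  s[A,A] = ((0.5)·(0.5) + (2.5)·(2.5) + (3.5)·(3.5) + (-0.5)·(-0.5) + (-3.5)·(-3.5) + (-2.5)·(-2.5)) / 5 = 37.5/5 = 7.5
  s[A,B] = ((0.5)·(0.3333) + (2.5)·(-0.6667) + (3.5)·(-1.6667) + (-0.5)·(0.3333) + (-3.5)·(2.3333) + (-2.5)·(-0.6667)) / 5 = -14/5 = -2.8
  s[B,B] = ((0.3333)·(0.3333) + (-0.6667)·(-0.6667) + (-1.6667)·(-1.6667) + (0.3333)·(0.3333) + (2.3333)·(2.3333) + (-0.6667)·(-0.6667)) / 5 = 9.3333/5 = 1.8667
  Sample standard deviations s_i = √(s[i,i]):
  s(A) = √(7.5) = 2.7386
  s(B) = √(1.8667) = 1.3663

Step 3 — r_{ij} = s_{ij} / (s_i · s_j):
  r[A,A] = 1 (diagonal).
  r[A,B] = -2.8 / (2.7386 · 1.3663) = -2.8 / 3.7417 = -0.7483
  r[B,B] = 1 (diagonal).

R is symmetric with unit diagonal. Assembling:

R = [[1, -0.7483],
 [-0.7483, 1]]


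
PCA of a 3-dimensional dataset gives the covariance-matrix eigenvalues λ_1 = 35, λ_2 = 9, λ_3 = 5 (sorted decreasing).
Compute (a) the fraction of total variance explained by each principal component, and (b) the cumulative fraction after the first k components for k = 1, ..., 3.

Step 1 — total variance = trace(Sigma) = Σ λ_i = 35 + 9 + 5 = 49.

Step 2 — fraction explained by component i = λ_i / Σ λ:
  PC1: 35/49 = 0.7143
  PC2: 9/49 = 0.1837
  PC3: 5/49 = 0.102

Step 3 — cumulative fraction after k components = (λ_1 + ... + λ_k) / Σ λ:
  k = 1: 35/49 = 0.7143
  k = 2: (35 + 9)/49 = 44/49 = 0.898
  k = 3: (35 + 9 + 5)/49 = 49/49 = 1

Summary (fraction, with percent):

explained: PC1 0.7143 (71.43%), PC2 0.1837 (18.37%), PC3 0.102 (10.2%);  cumulative: 0.7143, 0.898, 1


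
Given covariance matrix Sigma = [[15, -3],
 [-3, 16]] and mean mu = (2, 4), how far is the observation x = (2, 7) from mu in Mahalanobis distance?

Step 1 — centre the observation: (x - mu) = (0, 3).

Step 2 — invert Sigma. det(Sigma) = 15·16 - (-3)² = 231.
  Sigma^{-1} = (1/det) · [[d, -b], [-b, a]] = [[0.0693, 0.013],
 [0.013, 0.0649]].

Step 3 — form the quadratic (x - mu)^T · Sigma^{-1} · (x - mu):
  Sigma^{-1} · (x - mu) = (0.039, 0.1948).
  (x - mu)^T · [Sigma^{-1} · (x - mu)] = (0)·(0.039) + (3)·(0.1948) = 0.5844.

Step 4 — take square root: d = √(0.5844) ≈ 0.7645.

d(x, mu) = √(0.5844) ≈ 0.7645


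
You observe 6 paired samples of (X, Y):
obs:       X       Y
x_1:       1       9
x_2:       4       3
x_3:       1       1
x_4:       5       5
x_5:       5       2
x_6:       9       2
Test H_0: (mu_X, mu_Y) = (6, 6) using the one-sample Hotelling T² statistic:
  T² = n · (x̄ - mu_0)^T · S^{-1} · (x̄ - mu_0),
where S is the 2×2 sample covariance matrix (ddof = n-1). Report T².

Step 1 — sample mean vector:
  mean(X) = (1 + 4 + 1 + 5 + 5 + 9) / 6 = 25/6 = 4.1667
  mean(Y) = (9 + 3 + 1 + 5 + 2 + 2) / 6 = 22/6 = 3.6667
  x̄ = (4.1667, 3.6667),  deviation x̄ - mu_0 = (4.1667, 3.6667) - (6, 6) = (-1.8333, -2.3333).

Step 2 — sample covariance matrix, S[i,j] = (1/(n-1)) · Σ_k (x_{k,i} - mean_i) · (x_{k,j} - mean_j), divisor n-1 = 5:
  S[X,X] = ((-3.1667)·(-3.1667) + (-0.1667)·(-0.1667) + (-3.1667)·(-3.1667) + (0.8333)·(0.8333) + (0.8333)·(0.8333) + (4.8333)·(4.8333)) / 5 = 44.8333/5 = 8.9667
  S[X,Y] = ((-3.1667)·(5.3333) + (-0.1667)·(-0.6667) + (-3.1667)·(-2.6667) + (0.8333)·(1.3333) + (0.8333)·(-1.6667) + (4.8333)·(-1.6667)) / 5 = -16.6667/5 = -3.3333
  S[Y,Y] = ((5.3333)·(5.3333) + (-0.6667)·(-0.6667) + (-2.6667)·(-2.6667) + (1.3333)·(1.3333) + (-1.6667)·(-1.6667) + (-1.6667)·(-1.6667)) / 5 = 43.3333/5 = 8.6667
  S = [[8.9667, -3.3333],
 [-3.3333, 8.6667]].

Step 3 — invert S. det(S) = 8.9667·8.6667 - (-3.3333)² = 66.6.
  S^{-1} = (1/det) · [[d, -b], [-b, a]] = [[0.1301, 0.0501],
 [0.0501, 0.1346]].

Step 4 — quadratic form (x̄ - mu_0)^T · S^{-1} · (x̄ - mu_0):
  S^{-1} · (x̄ - mu_0) = (-0.3554, -0.4059),
  (x̄ - mu_0)^T · [...] = (-1.8333)·(-0.3554) + (-2.3333)·(-0.4059) = 1.5986.

Step 5 — scale by n: T² = 6 · 1.5986 = 9.5916.

T² ≈ 9.5916


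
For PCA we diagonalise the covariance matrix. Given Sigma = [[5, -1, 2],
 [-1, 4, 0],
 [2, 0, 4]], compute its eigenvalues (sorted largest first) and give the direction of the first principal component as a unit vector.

Step 1 — characteristic polynomial p(λ) = det(λI - Sigma) = λ³ - tr·λ² + c_1·λ - det, where tr = trace, c_1 = sum of the principal 2×2 minors, det = det(Sigma):
  tr = 5 + 4 + 4 = 13,
  c_1 = (5·4 - (-1)²) + (5·4 - (2)²) + (4·4 - (0)²) = 19 + 16 + 16 = 51,
  det = 5·(4·4 - (0)²) - (-1)·((-1)·4 - (0)·(2)) + (2)·((-1)·(0) - 4·(2)) = 5·(16) - (-1)·(-4) + (2)·(-8) = 60.
  So p(λ) = λ³ - 13λ² + 51λ - 60.
Step 2 — look for an integer root (rational root theorem: any rational root is an integer divisor of 60). Testing λ = 4:
  p(4) = 64 - 208 + 204 - 60 = 0  ✓
  Dividing out (λ - 4): p(λ) = (λ - 4)(λ² - 9λ + 15).
Step 3 — remaining eigenvalues from the quadratic λ² - 9λ + 15 = 0:
  Δ = 9² - 4·15 = 81 - 60 = 21,  λ = (9 ± √21)/2 = (9 ± 4.5826)/2 ≈ 6.7913 or 2.2087.
  Sorted: λ_1 = 6.7913,  λ_2 = 4,  λ_3 = 2.2087  (check: sum = 13 = tr ✓).

Step 4 — unit eigenvector for λ_1 ≈ 6.7913: v spans the null space of (Sigma - λ_1 I), whose rows are
  r_1 = (-1.7913, -1, 2),  r_2 = (-1, -2.7913, 0),  r_3 = (2, 0, -2.7913).
  v is orthogonal to every row, so take v ∝ r_1 × r_2 = ((-1)·(0) - (2)·(-2.7913), (2)·(-1) - (-1.7913)·(0), (-1.7913)·(-2.7913) - (-1)·(-1)) ≈ (5.5826, -2, 4).
  Let u = (5.5826, -2, 4).
  ||u|| = √((5.5826)² + (-2)² + (4)²) = √(51.1652) ≈ 7.153,  v_1 = u/||u|| ≈ (0.7805, -0.2796, 0.5592) (||v_1|| = 1).

λ_1 = 6.7913,  λ_2 = 4,  λ_3 = 2.2087;  v_1 ≈ (0.7805, -0.2796, 0.5592)


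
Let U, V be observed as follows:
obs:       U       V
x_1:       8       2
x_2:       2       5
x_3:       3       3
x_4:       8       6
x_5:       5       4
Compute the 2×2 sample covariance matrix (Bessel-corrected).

Step 1 — column means:
  mean(U) = (8 + 2 + 3 + 8 + 5) / 5 = 26/5 = 5.2
  mean(V) = (2 + 5 + 3 + 6 + 4) / 5 = 20/5 = 4

Step 2 — sample covariance S[i,j] = (1/(n-1)) · Σ_k (x_{k,i} - mean_i) · (x_{k,j} - mean_j), with n-1 = 4.
  S[U,U] = ((2.8)·(2.8) + (-3.2)·(-3.2) + (-2.2)·(-2.2) + (2.8)·(2.8) + (-0.2)·(-0.2)) / 4 = 30.8/4 = 7.7
  S[U,V] = ((2.8)·(-2) + (-3.2)·(1) + (-2.2)·(-1) + (2.8)·(2) + (-0.2)·(0)) / 4 = -1/4 = -0.25
  S[V,V] = ((-2)·(-2) + (1)·(1) + (-1)·(-1) + (2)·(2) + (0)·(0)) / 4 = 10/4 = 2.5

S is symmetric (S[j,i] = S[i,j]). Assembling:

S = [[7.7, -0.25],
 [-0.25, 2.5]]


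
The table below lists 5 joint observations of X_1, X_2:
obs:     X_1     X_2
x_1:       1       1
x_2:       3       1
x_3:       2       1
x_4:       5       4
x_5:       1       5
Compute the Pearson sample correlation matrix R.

Step 1 — column means:
  mean(X_1) = (1 + 3 + 2 + 5 + 1) / 5 = 12/5 = 2.4
  mean(X_2) = (1 + 1 + 1 + 4 + 5) / 5 = 12/5 = 2.4

Step 2 — sample variances and covariances s[i,j] = (1/(n-1)) · Σ_k (x_{k,i} - mean_i) · (x_{k,j} - mean_j), with n-1 = 4:
  s[X_1,X_1] = ((-1.4)·(-1.4) + (0.6)·(0.6) + (-0.4)·(-0.4) + (2.6)·(2.6) + (-1.4)·(-1.4)) / 4 = 11.2/4 = 2.8
  s[X_1,X_2] = ((-1.4)·(-1.4) + (0.6)·(-1.4) + (-0.4)·(-1.4) + (2.6)·(1.6) + (-1.4)·(2.6)) / 4 = 2.2/4 = 0.55
  s[X_2,X_2] = ((-1.4)·(-1.4) + (-1.4)·(-1.4) + (-1.4)·(-1.4) + (1.6)·(1.6) + (2.6)·(2.6)) / 4 = 15.2/4 = 3.8
  Sample standard deviations s_i = √(s[i,i]):
  s(X_1) = √(2.8) = 1.6733
  s(X_2) = √(3.8) = 1.9494

Step 3 — r_{ij} = s_{ij} / (s_i · s_j):
  r[X_1,X_1] = 1 (diagonal).
  r[X_1,X_2] = 0.55 / (1.6733 · 1.9494) = 0.55 / 3.2619 = 0.1686
  r[X_2,X_2] = 1 (diagonal).

R is symmetric with unit diagonal. Assembling:

R = [[1, 0.1686],
 [0.1686, 1]]


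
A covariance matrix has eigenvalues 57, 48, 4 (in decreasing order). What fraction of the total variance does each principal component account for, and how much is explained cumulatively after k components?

Step 1 — total variance = trace(Sigma) = Σ λ_i = 57 + 48 + 4 = 109.

Step 2 — fraction explained by component i = λ_i / Σ λ:
  PC1: 57/109 = 0.5229
  PC2: 48/109 = 0.4404
  PC3: 4/109 = 0.0367

Step 3 — cumulative fraction after k components = (λ_1 + ... + λ_k) / Σ λ:
  k = 1: 57/109 = 0.5229
  k = 2: (57 + 48)/109 = 105/109 = 0.9633
  k = 3: (57 + 48 + 4)/109 = 109/109 = 1

Summary (fraction, with percent):

explained: PC1 0.5229 (52.29%), PC2 0.4404 (44.04%), PC3 0.0367 (3.67%);  cumulative: 0.5229, 0.9633, 1


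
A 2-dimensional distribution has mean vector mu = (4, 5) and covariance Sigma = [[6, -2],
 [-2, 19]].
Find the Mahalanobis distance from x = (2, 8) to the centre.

Step 1 — centre the observation: (x - mu) = (-2, 3).

Step 2 — invert Sigma. det(Sigma) = 6·19 - (-2)² = 110.
  Sigma^{-1} = (1/det) · [[d, -b], [-b, a]] = [[0.1727, 0.0182],
 [0.0182, 0.0545]].

Step 3 — form the quadratic (x - mu)^T · Sigma^{-1} · (x - mu):
  Sigma^{-1} · (x - mu) = (-0.2909, 0.1273).
  (x - mu)^T · [Sigma^{-1} · (x - mu)] = (-2)·(-0.2909) + (3)·(0.1273) = 0.9636.

Step 4 — take square root: d = √(0.9636) ≈ 0.9816.

d(x, mu) = √(0.9636) ≈ 0.9816


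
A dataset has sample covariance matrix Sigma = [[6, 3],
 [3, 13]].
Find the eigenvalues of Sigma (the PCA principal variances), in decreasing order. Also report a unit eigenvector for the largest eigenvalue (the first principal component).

Step 1 — characteristic polynomial of 2×2 Sigma:
  det(Sigma - λI) = λ² - trace · λ + det = 0.
  trace = 6 + 13 = 19, det = 6·13 - (3)² = 69.
Step 2 — discriminant:
  Δ = trace² - 4·det = 361 - 276 = 85.
Step 3 — eigenvalues:
  λ = (trace ± √Δ)/2 = (19 ± 9.2195)/2,
  λ_1 = 14.1098,  λ_2 = 4.8902.

Step 4 — unit eigenvector for λ_1: solve (Sigma - λ_1 I)v = 0. First row:
  (6 - 14.1098)·v_x + (3)·v_y = 0, i.e. (-8.1098)·v_x + (3)·v_y = 0,
  so v ∝ (b, λ_1 - a) = (3, 8.1098) = u.
  ||u|| = √((3)² + (8.1098)²) = √(74.7684) ≈ 8.6469,
  v_1 = u/||u|| ≈ (0.3469, 0.9379) (||v_1|| = 1).

λ_1 = 14.1098,  λ_2 = 4.8902;  v_1 ≈ (0.3469, 0.9379)


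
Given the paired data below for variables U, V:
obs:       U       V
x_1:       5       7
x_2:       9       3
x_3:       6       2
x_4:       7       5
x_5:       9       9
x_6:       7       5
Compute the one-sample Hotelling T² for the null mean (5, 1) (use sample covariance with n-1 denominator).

Step 1 — sample mean vector:
  mean(U) = (5 + 9 + 6 + 7 + 9 + 7) / 6 = 43/6 = 7.1667
  mean(V) = (7 + 3 + 2 + 5 + 9 + 5) / 6 = 31/6 = 5.1667
  x̄ = (7.1667, 5.1667),  deviation x̄ - mu_0 = (7.1667, 5.1667) - (5, 1) = (2.1667, 4.1667).

Step 2 — sample covariance matrix, S[i,j] = (1/(n-1)) · Σ_k (x_{k,i} - mean_i) · (x_{k,j} - mean_j), divisor n-1 = 5:
  S[U,U] = ((-2.1667)·(-2.1667) + (1.8333)·(1.8333) + (-1.1667)·(-1.1667) + (-0.1667)·(-0.1667) + (1.8333)·(1.8333) + (-0.1667)·(-0.1667)) / 5 = 12.8333/5 = 2.5667
  S[U,V] = ((-2.1667)·(1.8333) + (1.8333)·(-2.1667) + (-1.1667)·(-3.1667) + (-0.1667)·(-0.1667) + (1.8333)·(3.8333) + (-0.1667)·(-0.1667)) / 5 = 2.8333/5 = 0.5667
  S[V,V] = ((1.8333)·(1.8333) + (-2.1667)·(-2.1667) + (-3.1667)·(-3.1667) + (-0.1667)·(-0.1667) + (3.8333)·(3.8333) + (-0.1667)·(-0.1667)) / 5 = 32.8333/5 = 6.5667
  S = [[2.5667, 0.5667],
 [0.5667, 6.5667]].

Step 3 — invert S. det(S) = 2.5667·6.5667 - (0.5667)² = 16.5333.
  S^{-1} = (1/det) · [[d, -b], [-b, a]] = [[0.3972, -0.0343],
 [-0.0343, 0.1552]].

Step 4 — quadratic form (x̄ - mu_0)^T · S^{-1} · (x̄ - mu_0):
  S^{-1} · (x̄ - mu_0) = (0.7177, 0.5726),
  (x̄ - mu_0)^T · [...] = (2.1667)·(0.7177) + (4.1667)·(0.5726) = 3.9409.

Step 5 — scale by n: T² = 6 · 3.9409 = 23.6452.

T² ≈ 23.6452


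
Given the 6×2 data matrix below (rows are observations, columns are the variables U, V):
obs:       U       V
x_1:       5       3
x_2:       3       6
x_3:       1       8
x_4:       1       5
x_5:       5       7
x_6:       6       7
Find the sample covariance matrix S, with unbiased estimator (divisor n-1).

Step 1 — column means:
  mean(U) = (5 + 3 + 1 + 1 + 5 + 6) / 6 = 21/6 = 3.5
  mean(V) = (3 + 6 + 8 + 5 + 7 + 7) / 6 = 36/6 = 6

Step 2 — sample covariance S[i,j] = (1/(n-1)) · Σ_k (x_{k,i} - mean_i) · (x_{k,j} - mean_j), with n-1 = 5.
  S[U,U] = ((1.5)·(1.5) + (-0.5)·(-0.5) + (-2.5)·(-2.5) + (-2.5)·(-2.5) + (1.5)·(1.5) + (2.5)·(2.5)) / 5 = 23.5/5 = 4.7
  S[U,V] = ((1.5)·(-3) + (-0.5)·(0) + (-2.5)·(2) + (-2.5)·(-1) + (1.5)·(1) + (2.5)·(1)) / 5 = -3/5 = -0.6
  S[V,V] = ((-3)·(-3) + (0)·(0) + (2)·(2) + (-1)·(-1) + (1)·(1) + (1)·(1)) / 5 = 16/5 = 3.2

S is symmetric (S[j,i] = S[i,j]). Assembling:

S = [[4.7, -0.6],
 [-0.6, 3.2]]
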